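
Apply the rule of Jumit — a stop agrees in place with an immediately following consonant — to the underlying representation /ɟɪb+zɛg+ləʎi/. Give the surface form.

[ɟɪdzɛdləʎi]

/b/ is a voiced bilabial stop. The following trigger /z/ is alveolar, so /b/ must become alveolar as well.
The voiced alveolar stop is [d], so /b/ → [d].
The same rule applies at the second boundary: /g/ → [d] next to /l/.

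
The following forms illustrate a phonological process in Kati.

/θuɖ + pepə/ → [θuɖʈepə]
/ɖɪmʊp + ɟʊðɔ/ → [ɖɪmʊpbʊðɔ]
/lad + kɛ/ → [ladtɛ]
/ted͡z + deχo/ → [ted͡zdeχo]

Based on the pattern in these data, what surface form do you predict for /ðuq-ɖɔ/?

[ðuqɢɔ]

The data show progressive place assimilation: /p/ → [ʈ] after /ɖ/; /ɟ/ → [b] after /p/; /k/ → [t] after /d/. In each pair only place changes, matching the preceding consonant, while manner and voice stay constant.
No alternation appears in [ted͡zdeχo]: there the adjacent consonants already agree in place (/d/ and /d͡z/ are both alveolar), so this form is consistent with the same rule.
The rule targets /ɖ/ (voiced retroflex stop), which sits after the trigger /q/ (uvular).
Changing only its place to uvular gives [ɢ] — the voiced uvular stop.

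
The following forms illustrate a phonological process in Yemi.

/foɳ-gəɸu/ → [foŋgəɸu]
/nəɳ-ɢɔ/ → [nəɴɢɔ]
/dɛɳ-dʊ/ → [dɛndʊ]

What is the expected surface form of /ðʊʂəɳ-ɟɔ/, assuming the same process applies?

[ðʊʂəɲɟɔ]

The data show regressive place assimilation: /ɳ/ → [ŋ] before /g/; /ɳ/ → [ɴ] before /ɢ/; /ɳ/ → [n] before /d/. In each pair only place changes, matching the following consonant, while manner and voice stay constant.
The rule targets /ɳ/ (voiced retroflex nasal), which sits before the trigger /ɟ/ (palatal).
Changing only its place to palatal gives [ɲ] — the voiced palatal nasal.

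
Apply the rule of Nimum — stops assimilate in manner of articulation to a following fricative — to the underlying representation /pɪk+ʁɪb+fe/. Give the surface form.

/k/ is a voiceless velar stop. The following trigger /ʁ/ is a fricative, so /k/ must become a fricative as well.
A voiceless velar fricative is [x], so the surface segment is [x].
At the second juncture, /b/ likewise becomes [β] adjacent to /f/.

[pɪxʁɪβfe]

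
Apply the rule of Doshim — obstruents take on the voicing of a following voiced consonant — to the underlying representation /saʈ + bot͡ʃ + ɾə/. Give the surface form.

[saɖbod͡ʒɾə]

The rule targets /ʈ/ (voiceless retroflex stop), which sits before the trigger /b/ (voiced).
The voiced retroflex stop is [ɖ], so /ʈ/ → [ɖ].
The same rule applies at the second boundary: /t͡ʃ/ → [d͡ʒ] next to /ɾ/.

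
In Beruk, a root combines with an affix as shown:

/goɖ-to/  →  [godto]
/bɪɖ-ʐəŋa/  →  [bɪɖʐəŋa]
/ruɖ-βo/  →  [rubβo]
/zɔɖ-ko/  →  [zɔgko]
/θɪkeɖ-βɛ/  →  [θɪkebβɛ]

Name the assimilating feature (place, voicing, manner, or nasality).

place

Comparing underlying and surface forms, /ɖ/ → [d] is the alternation; the neighbouring /t/ is constant.
The change retroflex → alveolar matches the place of the following /t/, identifying this as place assimilation.
Checking the remaining alternations: /ɖ/ → [b] before /β/ (retroflex → bilabial, matching bilabial); /ɖ/ → [g] before /k/ (retroflex → velar, matching velar) — only place changes, and always toward the following segment.
Nothing changes in [bɪɖʐəŋa]: there the adjacent consonants already agree in place (/ɖ/ and /ʐ/ are both retroflex), so this form is consistent with the same rule.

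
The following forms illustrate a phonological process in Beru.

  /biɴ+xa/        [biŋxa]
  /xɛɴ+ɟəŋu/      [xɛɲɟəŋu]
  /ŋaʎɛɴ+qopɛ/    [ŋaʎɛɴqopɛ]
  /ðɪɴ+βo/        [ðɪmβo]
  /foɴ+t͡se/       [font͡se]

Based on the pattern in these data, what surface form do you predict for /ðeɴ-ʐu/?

The data show regressive place assimilation: /ɴ/ → [ŋ] before /x/; /ɴ/ → [ɲ] before /ɟ/; /ɴ/ → [m] before /β/; /ɴ/ → [n] before /t͡s/. In each pair only place changes, matching the following consonant, while manner and voice stay constant.
No alternation appears in [ŋaʎɛɴqopɛ]: there the adjacent consonants already agree in place (/ɴ/ and /q/ are both uvular), so this form is consistent with the same rule.
The rule targets /ɴ/ (voiced uvular nasal), which sits before the trigger /ʐ/ (retroflex).
Changing only its place to retroflex gives [ɳ] — the voiced retroflex nasal.

[ðeɳʐu]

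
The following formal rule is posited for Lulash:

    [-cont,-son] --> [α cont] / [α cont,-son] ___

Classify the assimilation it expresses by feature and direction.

The shared variable α links the value of [cont] on the target to that of the neighbouring obstruent. [cont] distinguishes stops from fricatives — a manner-of-articulation feature — so this is manner assimilation.
Since the environment is written before the underscore, the trigger precedes the target; the direction is progressive.

progressive manner assimilation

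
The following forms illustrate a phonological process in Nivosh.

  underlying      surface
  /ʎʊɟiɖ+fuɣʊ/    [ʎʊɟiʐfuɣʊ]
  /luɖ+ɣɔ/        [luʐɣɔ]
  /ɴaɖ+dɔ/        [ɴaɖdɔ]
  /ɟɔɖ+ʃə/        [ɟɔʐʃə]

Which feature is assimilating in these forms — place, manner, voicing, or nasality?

Comparing underlying and surface forms, /ɖ/ → [ʐ] is the alternation; the neighbouring /f/ is constant.
The change stop → fricative matches the manner of the following /f/, identifying this as manner assimilation.
The other alternating forms pattern the same way: /ɖ/ → [ʐ] before /ɣ/ (stop → fricative, matching a fricative); /ɖ/ → [ʐ] before /ʃ/ (stop → fricative, matching a fricative) — only manner changes, and always toward the following segment.
No alternation appears in [ɴaɖdɔ]: there the adjacent consonants already agree in manner (/ɖ/ and /d/ are both stops), so this form is consistent with the same rule.

manner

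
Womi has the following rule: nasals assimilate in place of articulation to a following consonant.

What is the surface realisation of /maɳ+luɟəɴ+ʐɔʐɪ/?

/ɳ/ is a voiced retroflex nasal. The following trigger /l/ is alveolar, so /ɳ/ must become alveolar as well.
A voiced alveolar nasal is [n], so the surface segment is [n].
At the second juncture, /ɴ/ likewise becomes [ɳ] adjacent to /ʐ/.

[manluɟəɳʐɔʐɪ]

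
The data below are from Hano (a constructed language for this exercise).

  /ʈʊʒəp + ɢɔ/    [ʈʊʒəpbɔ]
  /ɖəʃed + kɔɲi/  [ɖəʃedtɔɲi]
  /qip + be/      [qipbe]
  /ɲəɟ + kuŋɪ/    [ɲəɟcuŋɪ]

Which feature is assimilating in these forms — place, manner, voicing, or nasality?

Comparing underlying and surface forms, /ɢ/ → [b] is the alternation; the neighbouring /p/ is constant.
The change uvular → bilabial matches the place of the preceding /p/, identifying this as place assimilation.
The same holds elsewhere in the data: /k/ → [t] after /d/ (velar → alveolar, matching alveolar); /k/ → [c] after /ɟ/ (velar → palatal, matching palatal) — only place changes, and always toward the preceding segment.
No alternation appears in [qipbe]: there the adjacent consonants already agree in place (/b/ and /p/ are both bilabial), so this form is consistent with the same rule.

place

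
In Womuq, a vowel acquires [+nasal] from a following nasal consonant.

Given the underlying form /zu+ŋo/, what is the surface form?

[zũŋo]

The vowel /u/ is adjacent to the following nasal /ŋ/, so it acquires [+nasal] and surfaces as [ũ].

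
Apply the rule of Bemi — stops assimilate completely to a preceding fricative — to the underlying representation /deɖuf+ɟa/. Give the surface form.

/ɟ/ is the segment targeted by the rule; it sits immediately after /f/, so it assimilates completely and surfaces as [f].

[deɖuffa]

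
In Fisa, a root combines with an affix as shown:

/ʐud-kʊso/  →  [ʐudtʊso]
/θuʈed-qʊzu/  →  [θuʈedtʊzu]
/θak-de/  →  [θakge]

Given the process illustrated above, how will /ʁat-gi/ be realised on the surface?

[ʁatdi]

The data show progressive place assimilation: /k/ → [t] after /d/; /q/ → [t] after /d/; /d/ → [g] after /k/. In each pair only place changes, matching the preceding consonant, while manner and voice stay constant.
The rule targets /g/ (voiced velar stop), which sits after the trigger /t/ (alveolar).
Changing only its place to alveolar gives [d] — the voiced alveolar stop.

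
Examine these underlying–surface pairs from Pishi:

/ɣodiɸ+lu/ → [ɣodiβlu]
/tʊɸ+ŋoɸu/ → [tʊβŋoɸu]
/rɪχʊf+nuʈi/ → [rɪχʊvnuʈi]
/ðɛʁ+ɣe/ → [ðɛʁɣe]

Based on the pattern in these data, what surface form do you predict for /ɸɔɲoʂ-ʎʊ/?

[ɸɔɲoʐʎʊ]

The data show regressive voicing assimilation: /ɸ/ → [β] before /l/; /ɸ/ → [β] before /ŋ/; /f/ → [v] before /n/. In each pair only voicing changes, matching the following consonant, while place and manner stay constant.
No alternation appears in [ðɛʁɣe]: there the adjacent consonants already agree in voicing (/ʁ/ and /ɣ/ are both voiced), so this form is consistent with the same rule.
/ʂ/ is a voiceless retroflex fricative. The following trigger /ʎ/ is voiced, so /ʂ/ must become voiced as well.
A voiced retroflex fricative is [ʐ], so the surface segment is [ʐ].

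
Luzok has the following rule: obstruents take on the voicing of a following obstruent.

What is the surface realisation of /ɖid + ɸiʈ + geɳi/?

/d/ is a voiced alveolar stop. The following trigger /ɸ/ is voiceless, so /d/ must become voiceless as well.
Changing only its voicing to voiceless gives [t] — the voiceless alveolar stop.
At the second juncture, /ʈ/ likewise becomes [ɖ] adjacent to /g/.

[ɖitɸiɖgeɳi]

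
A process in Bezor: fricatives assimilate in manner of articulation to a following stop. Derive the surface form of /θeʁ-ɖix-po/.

[θeɢɖikpo]

/ʁ/ is a voiced uvular fricative. The following trigger /ɖ/ is a stop, so /ʁ/ must become a stop as well.
A voiced uvular stop is [ɢ], so the surface segment is [ɢ].
At the second juncture, /x/ likewise becomes [k] adjacent to /p/.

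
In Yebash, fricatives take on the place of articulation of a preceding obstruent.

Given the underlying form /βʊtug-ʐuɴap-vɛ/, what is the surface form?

/ʐ/ is a voiced retroflex fricative. The preceding trigger /g/ is velar, so /ʐ/ must become velar as well.
A voiced velar fricative is [ɣ], so the surface segment is [ɣ].
At the second juncture, /v/ likewise becomes [β] adjacent to /p/.

[βʊtugɣuɴapβɛ]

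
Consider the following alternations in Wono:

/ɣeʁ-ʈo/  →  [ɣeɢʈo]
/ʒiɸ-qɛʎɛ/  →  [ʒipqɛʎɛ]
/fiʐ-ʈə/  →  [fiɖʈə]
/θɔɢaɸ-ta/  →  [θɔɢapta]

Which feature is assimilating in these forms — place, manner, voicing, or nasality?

The segment that alternates is /ʁ/, which surfaces as [ɢ] when adjacent to /ʈ/.
The change fricative → stop matches the manner of the following /ʈ/, identifying this as manner assimilation.
The other alternating forms pattern the same way: /ɸ/ → [p] before /q/ (fricative → stop, matching a stop); /ʐ/ → [ɖ] before /ʈ/ (fricative → stop, matching a stop); /ɸ/ → [p] before /t/ (fricative → stop, matching a stop) — only manner changes, and always toward the following segment.

manner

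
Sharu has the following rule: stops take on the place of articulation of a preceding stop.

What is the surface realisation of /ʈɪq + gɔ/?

The rule targets /g/ (voiced velar stop), which sits after the trigger /q/ (uvular).
Changing only its place to uvular gives [ɢ] — the voiced uvular stop.

[ʈɪqɢɔ]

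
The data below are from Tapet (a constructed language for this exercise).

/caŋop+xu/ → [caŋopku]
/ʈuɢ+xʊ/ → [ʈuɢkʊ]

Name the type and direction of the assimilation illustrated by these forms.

progressive manner assimilation

Comparing underlying and surface forms, /x/ → [k] is the alternation; the neighbouring /p/ is constant.
/x/ is a fricative while /p/ is a stop; the output [k] is a stop, matching the trigger — so the feature that spreads is manner.
Place and voice are unchanged, so the assimilation is partial, not total.
Checking the remaining alternation: /x/ → [k] after /ɢ/ (fricative → stop, matching a stop) — only manner changes, and always toward the preceding segment.
Since the segment that changes follows the conditioning segment, the assimilation is progressive.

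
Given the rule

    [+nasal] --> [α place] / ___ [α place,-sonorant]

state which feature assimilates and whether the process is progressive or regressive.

The shared variable α links the value of the place features (abbreviated [place]) on the target to the same value on the neighbouring segment, so place is the feature that assimilates.
Since the environment is written after the underscore, the trigger follows the target; the direction is regressive.

regressive place assimilation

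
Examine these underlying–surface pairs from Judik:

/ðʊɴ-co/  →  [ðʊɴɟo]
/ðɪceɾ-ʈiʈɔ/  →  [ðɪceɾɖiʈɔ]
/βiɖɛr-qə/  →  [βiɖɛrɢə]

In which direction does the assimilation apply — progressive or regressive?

progressive

Comparing underlying and surface forms, /c/ → [ɟ] is the alternation; the neighbouring /ɴ/ is constant.
The change voiceless → voiced matches the voicing of the preceding /ɴ/, identifying this as voicing assimilation.
The same holds elsewhere in the data: /ʈ/ → [ɖ] after /ɾ/ (voiceless → voiced, matching voiced); /q/ → [ɢ] after /r/ (voiceless → voiced, matching voiced) — only voicing changes, and always toward the preceding segment.
The trigger is the preceding segment, so the direction is progressive (perseverative).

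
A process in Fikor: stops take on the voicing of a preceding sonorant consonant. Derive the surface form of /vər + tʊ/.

[vərdʊ]

The rule targets /t/ (voiceless alveolar stop), which sits after the trigger /r/ (voiced).
A voiced alveolar stop is [d], so the surface segment is [d].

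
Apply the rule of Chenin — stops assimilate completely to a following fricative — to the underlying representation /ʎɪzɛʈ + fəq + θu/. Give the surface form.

/ʈ/ is the segment targeted by the rule; it sits immediately before /f/, so it assimilates completely and surfaces as [f].
The same rule applies at the second boundary: /q/ → [θ] next to /θ/.

[ʎɪzɛffəθθu]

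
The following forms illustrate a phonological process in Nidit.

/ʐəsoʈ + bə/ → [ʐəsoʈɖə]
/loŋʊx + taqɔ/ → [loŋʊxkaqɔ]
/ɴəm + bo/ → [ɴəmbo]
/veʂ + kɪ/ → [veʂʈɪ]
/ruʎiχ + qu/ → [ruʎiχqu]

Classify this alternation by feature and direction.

Underlying /b/ is realised as [ɖ] next to /ʈ/; /ʈ/ itself does not change.
/b/ is bilabial while /ʈ/ is retroflex; the output [ɖ] is retroflex, matching the trigger — so the feature that spreads is place.
Manner and voice are unchanged, so the assimilation is partial, not total.
The same holds elsewhere in the data: /t/ → [k] after /x/ (alveolar → velar, matching velar); /k/ → [ʈ] after /ʂ/ (velar → retroflex, matching retroflex) — only place changes, and always toward the preceding segment.
Nothing changes in [ɴəmbo], [ruʎiχqu]: there the adjacent consonants already agree in place (/b/ and /m/ are both bilabial; /q/ and /χ/ are both uvular), so these forms are consistent with the same rule.
The trigger is the preceding segment, so the direction is progressive (perseverative).

progressive place assimilation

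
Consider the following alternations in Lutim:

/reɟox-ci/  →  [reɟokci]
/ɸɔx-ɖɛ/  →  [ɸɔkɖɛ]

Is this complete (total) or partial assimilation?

Comparing underlying and surface forms, /x/ → [k] is the alternation; the neighbouring /c/ is constant.
The change fricative → stop matches the manner of the following /c/, identifying this as manner assimilation.
Place and voice are unchanged, so the assimilation is partial, not total.
Checking the remaining alternation: /x/ → [k] before /ɖ/ (fricative → stop, matching a stop) — only manner changes, and always toward the following segment.

partial assimilation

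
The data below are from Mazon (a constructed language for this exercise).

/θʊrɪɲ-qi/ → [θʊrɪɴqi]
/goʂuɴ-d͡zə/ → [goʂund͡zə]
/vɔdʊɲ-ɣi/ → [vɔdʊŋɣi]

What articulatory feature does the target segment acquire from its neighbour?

place

Comparing underlying and surface forms, /ɲ/ → [ɴ] is the alternation; the neighbouring /q/ is constant.
The change palatal → uvular matches the place of the following /q/, identifying this as place assimilation.
The same holds elsewhere in the data: /ɴ/ → [n] before /d͡z/ (uvular → alveolar, matching alveolar); /ɲ/ → [ŋ] before /ɣ/ (palatal → velar, matching velar) — only place changes, and always toward the following segment.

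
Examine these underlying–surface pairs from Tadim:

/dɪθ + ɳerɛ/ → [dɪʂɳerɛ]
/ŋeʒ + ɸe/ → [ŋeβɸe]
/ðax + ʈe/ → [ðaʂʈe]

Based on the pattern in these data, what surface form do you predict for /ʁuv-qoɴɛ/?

The data show regressive place assimilation: /θ/ → [ʂ] before /ɳ/; /ʒ/ → [β] before /ɸ/; /x/ → [ʂ] before /ʈ/. In each pair only place changes, matching the following consonant, while manner and voice stay constant.
The rule targets /v/ (voiced labiodental fricative), which sits before the trigger /q/ (uvular).
Changing only its place to uvular gives [ʁ] — the voiced uvular fricative.

[ʁuʁqoɴɛ]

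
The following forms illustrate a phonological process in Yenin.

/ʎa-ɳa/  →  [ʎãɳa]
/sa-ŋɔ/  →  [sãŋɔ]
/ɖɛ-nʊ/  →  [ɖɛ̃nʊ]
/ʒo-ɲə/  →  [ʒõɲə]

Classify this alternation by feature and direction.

regressive nasality assimilation (vowel nasalisation)

The vowel /a/ surfaces as nasalised [ã] next to the following nasal /ɳ/ — it has acquired the [+nasal] feature of its neighbour.
The other forms show the same pattern: /a/ → [ã] before /ŋ/; /ɛ/ → [ɛ̃] before /n/; /o/ → [õ] before /ɲ/ — each time a vowel is nasalised next to a following nasal.
Because the conditioning nasal is to the right of the vowel that changes, the process is regressive (anticipatory).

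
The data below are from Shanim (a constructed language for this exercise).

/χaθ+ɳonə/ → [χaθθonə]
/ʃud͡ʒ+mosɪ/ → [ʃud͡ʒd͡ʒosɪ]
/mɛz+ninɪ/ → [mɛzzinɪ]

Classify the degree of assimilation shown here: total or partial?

total assimilation

Comparing underlying and surface forms, /ɳ/ → [θ] is the alternation; the neighbouring /θ/ is constant.
The output [θ] is identical to the trigger /θ/ — every feature (place, manner, voicing) has been copied — so this is total assimilation.
The remaining alternations confirm this: /m/ → [d͡ʒ] after /d͡ʒ/; /n/ → [z] after /z/ — in each case the output is a copy of the preceding consonant.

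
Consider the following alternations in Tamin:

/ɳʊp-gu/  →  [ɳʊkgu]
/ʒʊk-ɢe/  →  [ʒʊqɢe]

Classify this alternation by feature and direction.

regressive place assimilation

The segment that alternates is /p/, which surfaces as [k] when adjacent to /g/.
/p/ is bilabial while /g/ is velar; the output [k] is velar, matching the trigger — so the feature that spreads is place.
Manner and voice are unchanged, so the assimilation is partial, not total.
Checking the remaining alternation: /k/ → [q] before /ɢ/ (velar → uvular, matching uvular) — only place changes, and always toward the following segment.
The trigger is the following segment, so the direction is regressive (anticipatory).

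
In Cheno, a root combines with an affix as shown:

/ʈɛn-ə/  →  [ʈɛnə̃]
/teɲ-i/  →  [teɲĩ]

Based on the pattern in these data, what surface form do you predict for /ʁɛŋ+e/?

[ʁɛŋẽ]

The data show progressive nasality assimilation (vowel nasalisation): /ə/ → [ə̃] after /n/; /i/ → [ĩ] after /ɲ/ — a vowel is nasalised by an immediately preceding nasal consonant.
/e/ sits next to the nasal /ŋ/ and is therefore nasalised to [ẽ].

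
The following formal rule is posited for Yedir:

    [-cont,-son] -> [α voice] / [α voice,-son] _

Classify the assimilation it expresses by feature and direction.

The rule copies [voice] from the environment onto the target, so the assimilating feature is voicing.
The conditioning segment sits to the left of the focus bar, meaning the trigger precedes the segment that changes — progressive assimilation.

progressive voicing assimilation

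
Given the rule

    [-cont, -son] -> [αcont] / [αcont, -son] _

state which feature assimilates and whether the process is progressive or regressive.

progressive manner assimilation

The rule copies [cont] (continuancy) from the environment onto the target stops; since [±cont] encodes the stop/fricative manner contrast, the assimilating dimension is manner.
Since the environment is written before the underscore, the trigger precedes the target; the direction is progressive.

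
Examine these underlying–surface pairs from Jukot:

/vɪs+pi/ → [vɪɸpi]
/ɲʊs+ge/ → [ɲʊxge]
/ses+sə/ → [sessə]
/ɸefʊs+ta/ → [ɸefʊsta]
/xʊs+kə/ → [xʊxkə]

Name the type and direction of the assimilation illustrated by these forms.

The segment that alternates is /s/, which surfaces as [ɸ] when adjacent to /p/.
/s/ is alveolar while /p/ is bilabial; the output [ɸ] is bilabial, matching the trigger — so the feature that spreads is place.
Manner and voice are unchanged, so the assimilation is partial, not total.
Checking the remaining alternations: /s/ → [x] before /g/ (alveolar → velar, matching velar); /s/ → [x] before /k/ (alveolar → velar, matching velar) — only place changes, and always toward the following segment.
No alternation appears in [sessə], [ɸefʊsta]: there the adjacent consonants already agree in place (/s/ and /s/ are both alveolar; /s/ and /t/ are both alveolar), so these forms are consistent with the same rule.
Since the segment that changes precedes the conditioning segment, the assimilation is regressive.

regressive place assimilation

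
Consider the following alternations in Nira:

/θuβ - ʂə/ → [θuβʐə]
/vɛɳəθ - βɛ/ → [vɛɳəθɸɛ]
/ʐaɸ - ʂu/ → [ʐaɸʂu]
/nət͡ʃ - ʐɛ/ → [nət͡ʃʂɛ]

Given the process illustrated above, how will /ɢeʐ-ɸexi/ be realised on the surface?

The data show progressive voicing assimilation: /ʂ/ → [ʐ] after /β/; /β/ → [ɸ] after /θ/; /ʐ/ → [ʂ] after /t͡ʃ/. In each pair only voicing changes, matching the preceding consonant, while place and manner stay constant.
Nothing changes in [ʐaɸʂu]: there the adjacent consonants already agree in voicing (/ʂ/ and /ɸ/ are both voiceless), so this form is consistent with the same rule.
/ɸ/ is a voiceless bilabial fricative. The preceding trigger /ʐ/ is voiced, so /ɸ/ must become voiced as well.
Changing only its voicing to voiced gives [β] — the voiced bilabial fricative.

[ɢeʐβexi]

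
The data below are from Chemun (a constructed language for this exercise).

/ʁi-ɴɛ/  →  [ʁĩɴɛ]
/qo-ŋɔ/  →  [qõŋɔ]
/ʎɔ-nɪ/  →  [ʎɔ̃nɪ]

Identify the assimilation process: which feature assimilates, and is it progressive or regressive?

regressive nasality assimilation (vowel nasalisation)

The vowel /i/ surfaces as nasalised [ĩ] next to the following nasal /ɴ/ — it has acquired the [+nasal] feature of its neighbour.
Likewise in the remaining data: /o/ → [õ] before /ŋ/; /ɔ/ → [ɔ̃] before /n/ — each time a vowel is nasalised next to a following nasal.
Because the conditioning nasal is to the right of the vowel that changes, the process is regressive (anticipatory).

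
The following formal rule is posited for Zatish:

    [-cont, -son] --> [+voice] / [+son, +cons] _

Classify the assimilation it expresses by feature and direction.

The target ([-cont, -son], stops) acquires [+voice] next to a sonorant consonant ([+son, +cons]) — it takes on the voicing of its neighbour, so the feature that spreads is voicing.
The conditioning segment sits to the left of the focus bar, meaning the trigger precedes the segment that changes — progressive assimilation.

progressive voicing assimilation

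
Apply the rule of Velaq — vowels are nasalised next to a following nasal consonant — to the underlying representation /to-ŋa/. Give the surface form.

/o/ sits next to the nasal /ŋ/ and is therefore nasalised to [õ].

[tõŋa]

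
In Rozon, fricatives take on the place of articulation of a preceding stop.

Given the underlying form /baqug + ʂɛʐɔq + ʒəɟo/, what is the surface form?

/ʂ/ is a voiceless retroflex fricative. The preceding trigger /g/ is velar, so /ʂ/ must become velar as well.
A voiceless velar fricative is [x], so the surface segment is [x].
The same rule applies at the second boundary: /ʒ/ → [ʁ] next to /q/.

[baqugxɛʐɔqʁəɟo]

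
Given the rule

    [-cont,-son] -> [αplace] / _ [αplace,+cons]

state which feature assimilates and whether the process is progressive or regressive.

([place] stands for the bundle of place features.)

regressive place assimilation

The shared variable α links the value of the place features (abbreviated [place]) on the target to the same value on the neighbouring segment, so place is the feature that assimilates.
Since the environment is written after the underscore, the trigger follows the target; the direction is regressive.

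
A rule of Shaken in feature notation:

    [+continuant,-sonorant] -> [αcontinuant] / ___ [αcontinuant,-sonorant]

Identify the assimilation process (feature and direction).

The shared variable α links the value of [continuant] on the target to that of the neighbouring obstruent. [continuant] distinguishes stops from fricatives — a manner-of-articulation feature — so this is manner assimilation.
Since the environment is written after the underscore, the trigger follows the target; the direction is regressive.

regressive manner assimilation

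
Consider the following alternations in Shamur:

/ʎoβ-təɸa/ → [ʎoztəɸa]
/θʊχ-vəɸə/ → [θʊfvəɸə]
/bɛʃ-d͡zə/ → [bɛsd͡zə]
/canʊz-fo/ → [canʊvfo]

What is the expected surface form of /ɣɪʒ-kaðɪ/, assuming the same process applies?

The data show regressive place assimilation: /β/ → [z] before /t/; /χ/ → [f] before /v/; /ʃ/ → [s] before /d͡z/; /z/ → [v] before /f/. In each pair only place changes, matching the following consonant, while manner and voice stay constant.
/ʒ/ is a voiced postalveolar fricative. The following trigger /k/ is velar, so /ʒ/ must become velar as well.
A voiced velar fricative is [ɣ], so the surface segment is [ɣ].

[ɣɪɣkaðɪ]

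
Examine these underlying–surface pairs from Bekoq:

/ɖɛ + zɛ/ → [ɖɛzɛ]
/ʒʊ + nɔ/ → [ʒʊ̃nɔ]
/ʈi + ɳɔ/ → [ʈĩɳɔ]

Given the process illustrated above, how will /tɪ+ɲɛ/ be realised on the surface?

The data show regressive nasality assimilation (vowel nasalisation): /ʊ/ → [ʊ̃] before /n/; /i/ → [ĩ] before /ɳ/ — a vowel is nasalised by an immediately following nasal consonant.
No change occurs in [ɖɛzɛ] because the vowel at the boundary is adjacent to an oral consonant, not a nasal (/ɛ/ next to /z/).
/ɪ/ sits next to the nasal /ɲ/ and is therefore nasalised to [ɪ̃].

[tɪ̃ɲɛ]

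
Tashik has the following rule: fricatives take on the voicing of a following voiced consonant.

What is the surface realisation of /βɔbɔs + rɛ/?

[βɔbɔzrɛ]

The rule targets /s/ (voiceless alveolar fricative), which sits before the trigger /r/ (voiced).
Changing only its voicing to voiced gives [z] — the voiced alveolar fricative.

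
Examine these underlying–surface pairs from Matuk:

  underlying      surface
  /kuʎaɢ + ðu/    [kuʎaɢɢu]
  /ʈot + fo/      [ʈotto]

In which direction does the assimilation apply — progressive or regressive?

progressive

Underlying /ð/ is realised as [ɢ] next to /ɢ/; /ɢ/ itself does not change.
The output [ɢ] is identical to the trigger /ɢ/ — every feature (place, manner, voicing) has been copied — so this is total assimilation.
The remaining alternation confirms this: /f/ → [t] after /t/ — in each case the output is a copy of the preceding consonant.
Since the segment that changes follows the conditioning segment, the assimilation is progressive.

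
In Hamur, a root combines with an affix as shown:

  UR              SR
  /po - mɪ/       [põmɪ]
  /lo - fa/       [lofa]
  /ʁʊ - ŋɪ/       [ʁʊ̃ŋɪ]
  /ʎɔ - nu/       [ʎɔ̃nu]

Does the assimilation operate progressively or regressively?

regressive

The vowel /o/ surfaces as nasalised [õ] next to the following nasal /m/ — it has acquired the [+nasal] feature of its neighbour.
Likewise in the remaining data: /ʊ/ → [ʊ̃] before /ŋ/; /ɔ/ → [ɔ̃] before /n/ — each time a vowel is nasalised next to a following nasal.
No change occurs in [lofa] because the vowel at the boundary is adjacent to an oral consonant, not a nasal (/o/ next to /f/).
Because the conditioning nasal is to the right of the vowel that changes, the process is regressive (anticipatory).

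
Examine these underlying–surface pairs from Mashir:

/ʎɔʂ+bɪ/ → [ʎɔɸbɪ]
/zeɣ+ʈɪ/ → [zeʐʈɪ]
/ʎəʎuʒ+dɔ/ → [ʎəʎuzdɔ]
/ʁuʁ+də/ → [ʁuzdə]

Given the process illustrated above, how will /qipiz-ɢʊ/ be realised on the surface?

The data show regressive place assimilation: /ʂ/ → [ɸ] before /b/; /ɣ/ → [ʐ] before /ʈ/; /ʒ/ → [z] before /d/; /ʁ/ → [z] before /d/. In each pair only place changes, matching the following consonant, while manner and voice stay constant.
The rule targets /z/ (voiced alveolar fricative), which sits before the trigger /ɢ/ (uvular).
Changing only its place to uvular gives [ʁ] — the voiced uvular fricative.

[qipiʁɢʊ]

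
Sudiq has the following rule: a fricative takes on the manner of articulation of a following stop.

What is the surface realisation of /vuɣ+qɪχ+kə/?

[vugqɪqkə]

The rule targets /ɣ/ (voiced velar fricative), which sits before the trigger /q/ (stop).
Changing only its manner to stop gives [g] — the voiced velar stop.
At the second juncture, /χ/ likewise becomes [q] adjacent to /k/.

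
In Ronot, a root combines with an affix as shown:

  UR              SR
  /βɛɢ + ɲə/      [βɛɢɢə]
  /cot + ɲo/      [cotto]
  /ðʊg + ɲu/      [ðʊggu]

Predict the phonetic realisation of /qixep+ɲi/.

[qixeppi]

The data show progressive total assimilation (/ɲ/ → [ɢ] after /ɢ/; /ɲ/ → [t] after /t/; /ɲ/ → [g] after /g/): in every case the target segment becomes identical to its preceding neighbour, copying more than a single feature.
/ɲ/ is the segment targeted by the rule; it sits immediately after /p/, so it assimilates completely and surfaces as [p].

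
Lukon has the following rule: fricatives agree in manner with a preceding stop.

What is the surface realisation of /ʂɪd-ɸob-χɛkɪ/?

[ʂɪdpobqɛkɪ]

The rule targets /ɸ/ (voiceless bilabial fricative), which sits after the trigger /d/ (stop).
Changing only its manner to stop gives [p] — the voiceless bilabial stop.
At the second juncture, /χ/ likewise becomes [q] adjacent to /b/.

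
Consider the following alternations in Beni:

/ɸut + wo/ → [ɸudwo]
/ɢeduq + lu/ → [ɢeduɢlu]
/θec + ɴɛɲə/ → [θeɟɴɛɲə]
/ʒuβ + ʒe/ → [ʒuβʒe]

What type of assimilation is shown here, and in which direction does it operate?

regressive voicing assimilation

Comparing underlying and surface forms, /t/ → [d] is the alternation; the neighbouring /w/ is constant.
The change voiceless → voiced matches the voicing of the following /w/, identifying this as voicing assimilation.
Place and manner are unchanged, so the assimilation is partial, not total.
Checking the remaining alternations: /q/ → [ɢ] before /l/ (voiceless → voiced, matching voiced); /c/ → [ɟ] before /ɴ/ (voiceless → voiced, matching voiced) — only voicing changes, and always toward the following segment.
No alternation appears in [ʒuβʒe]: there the adjacent consonants already agree in voicing (/β/ and /ʒ/ are both voiced), so this form is consistent with the same rule.
Since the segment that changes precedes the conditioning segment, the assimilation is regressive.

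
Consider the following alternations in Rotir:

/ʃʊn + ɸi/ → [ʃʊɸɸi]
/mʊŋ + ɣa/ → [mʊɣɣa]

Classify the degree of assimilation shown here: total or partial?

Underlying /n/ is realised as [ɸ] next to /ɸ/; /ɸ/ itself does not change.
The output [ɸ] is identical to the trigger /ɸ/ — every feature (place, manner, voicing) has been copied — so this is total assimilation.
The remaining alternation confirms this: /ŋ/ → [ɣ] before /ɣ/ — in each case the output is a copy of the following consonant.

total assimilation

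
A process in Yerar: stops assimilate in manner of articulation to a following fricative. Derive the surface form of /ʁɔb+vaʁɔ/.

/b/ is a voiced bilabial stop. The following trigger /v/ is a fricative, so /b/ must become a fricative as well.
A voiced bilabial fricative is [β], so the surface segment is [β].

[ʁɔβvaʁɔ]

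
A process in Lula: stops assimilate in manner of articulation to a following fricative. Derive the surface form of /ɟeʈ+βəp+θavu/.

/ʈ/ is a voiceless retroflex stop. The following trigger /β/ is a fricative, so /ʈ/ must become a fricative as well.
The voiceless retroflex fricative is [ʂ], so /ʈ/ → [ʂ].
At the second juncture, /p/ likewise becomes [ɸ] adjacent to /θ/.

[ɟeʂβəɸθavu]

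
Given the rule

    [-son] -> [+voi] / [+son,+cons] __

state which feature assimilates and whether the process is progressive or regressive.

The target ([-son], obstruents) acquires [+voi] next to a sonorant consonant ([+son,+cons]) — it takes on the voicing of its neighbour, so the feature that spreads is voicing.
Since the environment is written before the underscore, the trigger precedes the target; the direction is progressive.

progressive voicing assimilation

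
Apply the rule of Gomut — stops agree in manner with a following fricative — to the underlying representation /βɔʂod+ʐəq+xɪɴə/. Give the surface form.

The rule targets /d/ (voiced alveolar stop), which sits before the trigger /ʐ/ (fricative).
A voiced alveolar fricative is [z], so the surface segment is [z].
The same rule applies at the second boundary: /q/ → [χ] next to /x/.

[βɔʂozʐəχxɪɴə]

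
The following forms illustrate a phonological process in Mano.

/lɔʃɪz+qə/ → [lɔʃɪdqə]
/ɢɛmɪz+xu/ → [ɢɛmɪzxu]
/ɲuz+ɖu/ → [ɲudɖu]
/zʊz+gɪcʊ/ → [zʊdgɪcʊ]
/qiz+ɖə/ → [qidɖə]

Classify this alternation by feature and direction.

Underlying /z/ is realised as [d] next to /q/; /q/ itself does not change.
/z/ is a fricative while /q/ is a stop; the output [d] is a stop, matching the trigger — so the feature that spreads is manner.
Place and voice are unchanged, so the assimilation is partial, not total.
Checking the remaining alternations: /z/ → [d] before /ɖ/ (fricative → stop, matching a stop); /z/ → [d] before /g/ (fricative → stop, matching a stop) — only manner changes, and always toward the following segment.
Nothing changes in [ɢɛmɪzxu]: there the adjacent consonants already agree in manner (/z/ and /x/ are both fricatives), so this form is consistent with the same rule.
The trigger is the following segment, so the direction is regressive (anticipatory).

regressive manner assimilation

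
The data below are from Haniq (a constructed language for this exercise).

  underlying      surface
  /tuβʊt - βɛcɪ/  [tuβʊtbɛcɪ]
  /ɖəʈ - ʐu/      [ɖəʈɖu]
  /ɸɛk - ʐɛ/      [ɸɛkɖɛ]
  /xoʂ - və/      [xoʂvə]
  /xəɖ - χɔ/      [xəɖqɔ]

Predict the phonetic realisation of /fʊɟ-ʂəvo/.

The data show progressive manner assimilation: /β/ → [b] after /t/; /ʐ/ → [ɖ] after /ʈ/; /ʐ/ → [ɖ] after /k/; /χ/ → [q] after /ɖ/. In each pair only manner changes, matching the preceding consonant, while place and voice stay constant.
No alternation appears in [xoʂvə]: there the adjacent consonants already agree in manner (/v/ and /ʂ/ are both fricatives), so this form is consistent with the same rule.
/ʂ/ is a voiceless retroflex fricative. The preceding trigger /ɟ/ is a stop, so /ʂ/ must become a stop as well.
A voiceless retroflex stop is [ʈ], so the surface segment is [ʈ].

[fʊɟʈəvo]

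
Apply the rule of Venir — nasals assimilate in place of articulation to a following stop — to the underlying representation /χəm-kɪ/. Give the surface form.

[χəŋkɪ]

/m/ is a voiced bilabial nasal. The following trigger /k/ is velar, so /m/ must become velar as well.
A voiced velar nasal is [ŋ], so the surface segment is [ŋ].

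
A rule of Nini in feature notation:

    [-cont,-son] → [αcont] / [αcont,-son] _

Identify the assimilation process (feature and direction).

progressive manner assimilation

The rule copies [cont] (continuancy) from the environment onto the target stops; since [±cont] encodes the stop/fricative manner contrast, the assimilating dimension is manner.
Since the environment is written before the underscore, the trigger precedes the target; the direction is progressive.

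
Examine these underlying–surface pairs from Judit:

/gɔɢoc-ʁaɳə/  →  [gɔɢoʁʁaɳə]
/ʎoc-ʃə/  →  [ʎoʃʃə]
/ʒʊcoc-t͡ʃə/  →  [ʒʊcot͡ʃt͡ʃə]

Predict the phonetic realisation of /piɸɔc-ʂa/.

[piɸɔʂʂa]

The data show regressive total assimilation (/c/ → [ʁ] before /ʁ/; /c/ → [ʃ] before /ʃ/; /c/ → [t͡ʃ] before /t͡ʃ/): in every case the target segment becomes identical to its following neighbour, copying more than a single feature.
/c/ is the segment targeted by the rule; it sits immediately before /ʂ/, so it assimilates completely and surfaces as [ʂ].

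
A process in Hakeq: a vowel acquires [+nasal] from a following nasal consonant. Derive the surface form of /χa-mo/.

The vowel /a/ is adjacent to the following nasal /m/, so it acquires [+nasal] and surfaces as [ã].

[χãmo]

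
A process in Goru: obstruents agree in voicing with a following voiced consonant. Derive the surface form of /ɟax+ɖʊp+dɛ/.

[ɟaɣɖʊbdɛ]

/x/ is a voiceless velar fricative. The following trigger /ɖ/ is voiced, so /x/ must become voiced as well.
Changing only its voicing to voiced gives [ɣ] — the voiced velar fricative.
At the second juncture, /p/ likewise becomes [b] adjacent to /d/.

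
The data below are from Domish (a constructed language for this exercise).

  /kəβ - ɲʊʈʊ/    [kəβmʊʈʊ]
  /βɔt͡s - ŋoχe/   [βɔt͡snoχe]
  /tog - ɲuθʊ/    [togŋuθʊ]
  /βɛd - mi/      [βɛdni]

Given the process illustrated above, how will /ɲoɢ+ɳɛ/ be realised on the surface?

The data show progressive place assimilation: /ɲ/ → [m] after /β/; /ŋ/ → [n] after /t͡s/; /ɲ/ → [ŋ] after /g/; /m/ → [n] after /d/. In each pair only place changes, matching the preceding consonant, while manner and voice stay constant.
The rule targets /ɳ/ (voiced retroflex nasal), which sits after the trigger /ɢ/ (uvular).
A voiced uvular nasal is [ɴ], so the surface segment is [ɴ].

[ɲoɢɴɛ]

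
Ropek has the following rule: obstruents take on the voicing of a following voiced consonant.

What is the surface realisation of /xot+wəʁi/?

/t/ is a voiceless alveolar stop. The following trigger /w/ is voiced, so /t/ must become voiced as well.
The voiced alveolar stop is [d], so /t/ → [d].

[xodwəʁi]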